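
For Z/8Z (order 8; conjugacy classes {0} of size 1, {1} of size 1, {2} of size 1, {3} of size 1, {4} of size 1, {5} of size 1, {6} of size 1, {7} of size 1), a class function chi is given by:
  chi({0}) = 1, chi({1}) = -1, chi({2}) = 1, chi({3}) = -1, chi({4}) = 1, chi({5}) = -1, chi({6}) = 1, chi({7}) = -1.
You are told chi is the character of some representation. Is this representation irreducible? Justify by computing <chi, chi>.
Irreducible: <chi, chi> = 1.

Details: <chi, chi> = (1/|G|) sum_C |C| * |chi(C)|^2 = (1/8)[1*|1|^2 + 1*|-1|^2 + 1*|1|^2 + 1*|-1|^2 + 1*|1|^2 + 1*|-1|^2 + 1*|1|^2 + 1*|-1|^2]
  = (1/8)[(1) + (1) + (1) + (1) + (1) + (1) + (1) + (1)] = 8/8 = 1.
(Exp terms are combined using exp(i*s)*conj(exp(i*t)) = exp(i*(s-t)), and sums of them are collapsed using the identity that for every m > 1 the m distinct m-th roots of unity sum to 0, e.g. 1 + exp(2*I*pi/3) + exp(-2*I*pi/3) = 0.)
A character is irreducible iff <chi, chi> = 1, so this representation is irreducible.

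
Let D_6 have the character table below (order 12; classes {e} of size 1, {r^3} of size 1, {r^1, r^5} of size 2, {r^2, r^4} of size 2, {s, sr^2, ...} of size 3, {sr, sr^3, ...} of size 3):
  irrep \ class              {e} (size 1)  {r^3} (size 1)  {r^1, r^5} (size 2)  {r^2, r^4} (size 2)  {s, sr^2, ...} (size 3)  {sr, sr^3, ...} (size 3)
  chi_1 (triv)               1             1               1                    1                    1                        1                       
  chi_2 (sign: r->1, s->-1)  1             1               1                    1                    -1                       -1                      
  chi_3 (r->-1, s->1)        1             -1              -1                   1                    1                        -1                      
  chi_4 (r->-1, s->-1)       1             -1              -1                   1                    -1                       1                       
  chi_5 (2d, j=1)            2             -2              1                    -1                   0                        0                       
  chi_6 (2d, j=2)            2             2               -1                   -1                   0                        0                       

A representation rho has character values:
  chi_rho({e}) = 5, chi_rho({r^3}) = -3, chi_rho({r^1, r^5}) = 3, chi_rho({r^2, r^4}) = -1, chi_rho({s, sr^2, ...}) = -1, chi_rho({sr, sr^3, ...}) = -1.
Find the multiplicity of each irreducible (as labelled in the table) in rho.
Multiplicities: chi_1: 0, chi_2: 1, chi_3: 0, chi_4: 0, chi_5: 2, chi_6: 0.

Solution. Use <chi_rho, chi> = (1/|G|) sum_C |C| * chi_rho(C) * conj(chi(C)) with |G| = 12 for each irreducible chi in the table:
  <chi_rho, chi_1> = (1/12)[1*(5)*conj(1) + 1*(-3)*conj(1) + 2*(3)*conj(1) + 2*(-1)*conj(1) + 3*(-1)*conj(1) + 3*(-1)*conj(1)]
      = (1/12)[(5) + (-3) + (6) + (-2) + (-3) + (-3)] = 0/12 = 0
  <chi_rho, chi_2> = (1/12)[1*(5)*conj(1) + 1*(-3)*conj(1) + 2*(3)*conj(1) + 2*(-1)*conj(1) + 3*(-1)*conj(-1) + 3*(-1)*conj(-1)]
      = (1/12)[(5) + (-3) + (6) + (-2) + (3) + (3)] = 12/12 = 1
  <chi_rho, chi_3> = (1/12)[1*(5)*conj(1) + 1*(-3)*conj(-1) + 2*(3)*conj(-1) + 2*(-1)*conj(1) + 3*(-1)*conj(1) + 3*(-1)*conj(-1)]
      = (1/12)[(5) + (3) + (-6) + (-2) + (-3) + (3)] = 0/12 = 0
  <chi_rho, chi_4> = (1/12)[1*(5)*conj(1) + 1*(-3)*conj(-1) + 2*(3)*conj(-1) + 2*(-1)*conj(1) + 3*(-1)*conj(-1) + 3*(-1)*conj(1)]
      = (1/12)[(5) + (3) + (-6) + (-2) + (3) + (-3)] = 0/12 = 0
  <chi_rho, chi_5> = (1/12)[1*(5)*conj(2) + 1*(-3)*conj(-2) + 2*(3)*conj(1) + 2*(-1)*conj(-1) + 3*(-1)*conj(0) + 3*(-1)*conj(0)]
      = (1/12)[(10) + (6) + (6) + (2) + (0) + (0)] = 24/12 = 2
  <chi_rho, chi_6> = (1/12)[1*(5)*conj(2) + 1*(-3)*conj(2) + 2*(3)*conj(-1) + 2*(-1)*conj(-1) + 3*(-1)*conj(0) + 3*(-1)*conj(0)]
      = (1/12)[(10) + (-6) + (-6) + (2) + (0) + (0)] = 0/12 = 0
Dimension check: dim(rho) = sum (mult * dim) = 0*1 + 1*1 + 0*1 + 0*1 + 2*2 + 0*2 = 5 = chi_rho(e) = 5.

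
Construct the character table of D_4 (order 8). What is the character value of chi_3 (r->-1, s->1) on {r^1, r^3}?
Conjugacy classes: {e} of size 1, {r^2} of size 1, {r^1, r^3} of size 2, {s, sr^2, ...} of size 2, {sr, sr^3, ...} of size 2.
Character table:
  irrep \ class              {e} (size 1)  {r^2} (size 1)  {r^1, r^3} (size 2)  {s, sr^2, ...} (size 2)  {sr, sr^3, ...} (size 2)
  chi_1 (triv)               1             1               1                    1                        1                       
  chi_2 (sign: r->1, s->-1)  1             1               1                    -1                       -1                      
  chi_3 (r->-1, s->1)        1             1               -1                   1                        -1                      
  chi_4 (r->-1, s->-1)       1             1               -1                   -1                       1                       
  chi_5 (2d, j=1)            2             -2              0                    0                        0                       

Spot check: chi_3 (r->-1, s->1) on {r^1, r^3} = -1.

Explanation: D_4 has order 2*4 = 8 with 5 conjugacy classes, hence 5 irreducibles. Sum of squared dims 1 + 1 + 1 + 1 + 4 = 8 = |G|. Linear characters come from the abelianisation; the 2-dimensional irreps have character r^k -> 2*cos(2*pi*j*k/4), reflections -> 0.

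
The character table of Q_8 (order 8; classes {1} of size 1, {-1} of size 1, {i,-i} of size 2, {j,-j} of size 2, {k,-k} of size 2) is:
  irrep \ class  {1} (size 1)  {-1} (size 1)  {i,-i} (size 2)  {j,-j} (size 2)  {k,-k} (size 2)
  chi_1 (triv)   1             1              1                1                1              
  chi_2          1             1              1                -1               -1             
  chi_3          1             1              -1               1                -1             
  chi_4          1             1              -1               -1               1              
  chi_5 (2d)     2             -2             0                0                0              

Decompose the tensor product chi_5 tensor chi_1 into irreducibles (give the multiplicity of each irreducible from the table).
chi_5 tensor chi_1 = chi_5 (all other irreducibles have multiplicity 0).

Working: The character of a tensor product is the pointwise product (chi_5 * chi_1)(C) = chi_5(C) * chi_1(C):
  {1}: (2)*(1), {-1}: (-2)*(1), {i,-i}: (0)*(1), {j,-j}: (0)*(1), {k,-k}: (0)*(1)
so (chi_5 * chi_1) takes values
  {1} -> 2, {-1} -> -2, {i,-i} -> 0, {j,-j} -> 0, {k,-k} -> 0.
Now take the inner product of this character with each irreducible chi from the table, <chi_5*chi_1, chi> = (1/8) sum_C |C| (chi_5*chi_1)(C) conj(chi(C)):
  <chi_5*chi_1, chi_1> = (1/8)[1*(2)*conj(1) + 1*(-2)*conj(1) + 2*(0)*conj(1) + 2*(0)*conj(1) + 2*(0)*conj(1)]
      = (1/8)[(2) + (-2) + (0) + (0) + (0)] = 0/8 = 0
  <chi_5*chi_1, chi_2> = (1/8)[1*(2)*conj(1) + 1*(-2)*conj(1) + 2*(0)*conj(1) + 2*(0)*conj(-1) + 2*(0)*conj(-1)]
      = (1/8)[(2) + (-2) + (0) + (0) + (0)] = 0/8 = 0
  <chi_5*chi_1, chi_3> = (1/8)[1*(2)*conj(1) + 1*(-2)*conj(1) + 2*(0)*conj(-1) + 2*(0)*conj(1) + 2*(0)*conj(-1)]
      = (1/8)[(2) + (-2) + (0) + (0) + (0)] = 0/8 = 0
  <chi_5*chi_1, chi_4> = (1/8)[1*(2)*conj(1) + 1*(-2)*conj(1) + 2*(0)*conj(-1) + 2*(0)*conj(-1) + 2*(0)*conj(1)]
      = (1/8)[(2) + (-2) + (0) + (0) + (0)] = 0/8 = 0
  <chi_5*chi_1, chi_5> = (1/8)[1*(2)*conj(2) + 1*(-2)*conj(-2) + 2*(0)*conj(0) + 2*(0)*conj(0) + 2*(0)*conj(0)]
      = (1/8)[(4) + (4) + (0) + (0) + (0)] = 8/8 = 1
Hence the multiplicities are chi_5: 1. Dimension check: dim(chi_5)*dim(chi_1) = 2*1 = 2 and sum (mult * dim) = 1*2 = 2.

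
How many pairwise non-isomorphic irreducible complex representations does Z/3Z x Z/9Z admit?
27

Derivation: The number of irreducible complex representations of a finite group equals its number of conjugacy classes. Z/3Z x Z/9Z is abelian of order 27, so every element is its own conjugacy class: 27 classes, so Z/3Z x Z/9Z (order 27) has exactly 27 irreducible complex representations.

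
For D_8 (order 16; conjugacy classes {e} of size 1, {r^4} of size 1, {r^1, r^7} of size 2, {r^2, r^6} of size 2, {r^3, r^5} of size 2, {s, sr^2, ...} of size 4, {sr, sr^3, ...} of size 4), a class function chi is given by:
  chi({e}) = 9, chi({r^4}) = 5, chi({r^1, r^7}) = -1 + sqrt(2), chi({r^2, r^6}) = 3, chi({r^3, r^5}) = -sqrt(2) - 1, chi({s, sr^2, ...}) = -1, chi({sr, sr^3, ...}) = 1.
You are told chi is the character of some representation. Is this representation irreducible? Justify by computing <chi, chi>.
Not irreducible (reducible): <chi, chi> = 9 > 1.

Argument: <chi, chi> = (1/|G|) sum_C |C| * |chi(C)|^2 = (1/16)[1*|9|^2 + 1*|5|^2 + 2*|-1 + sqrt(2)|^2 + 2*|3|^2 + 2*|-sqrt(2) - 1|^2 + 4*|-1|^2 + 4*|1|^2]
  = (1/16)[(81) + (25) + (6 - 4*sqrt(2)) + (18) + (4*sqrt(2) + 6) + (4) + (4)] = 144/16 = 9.
A character is irreducible iff <chi, chi> = 1, so this representation is reducible.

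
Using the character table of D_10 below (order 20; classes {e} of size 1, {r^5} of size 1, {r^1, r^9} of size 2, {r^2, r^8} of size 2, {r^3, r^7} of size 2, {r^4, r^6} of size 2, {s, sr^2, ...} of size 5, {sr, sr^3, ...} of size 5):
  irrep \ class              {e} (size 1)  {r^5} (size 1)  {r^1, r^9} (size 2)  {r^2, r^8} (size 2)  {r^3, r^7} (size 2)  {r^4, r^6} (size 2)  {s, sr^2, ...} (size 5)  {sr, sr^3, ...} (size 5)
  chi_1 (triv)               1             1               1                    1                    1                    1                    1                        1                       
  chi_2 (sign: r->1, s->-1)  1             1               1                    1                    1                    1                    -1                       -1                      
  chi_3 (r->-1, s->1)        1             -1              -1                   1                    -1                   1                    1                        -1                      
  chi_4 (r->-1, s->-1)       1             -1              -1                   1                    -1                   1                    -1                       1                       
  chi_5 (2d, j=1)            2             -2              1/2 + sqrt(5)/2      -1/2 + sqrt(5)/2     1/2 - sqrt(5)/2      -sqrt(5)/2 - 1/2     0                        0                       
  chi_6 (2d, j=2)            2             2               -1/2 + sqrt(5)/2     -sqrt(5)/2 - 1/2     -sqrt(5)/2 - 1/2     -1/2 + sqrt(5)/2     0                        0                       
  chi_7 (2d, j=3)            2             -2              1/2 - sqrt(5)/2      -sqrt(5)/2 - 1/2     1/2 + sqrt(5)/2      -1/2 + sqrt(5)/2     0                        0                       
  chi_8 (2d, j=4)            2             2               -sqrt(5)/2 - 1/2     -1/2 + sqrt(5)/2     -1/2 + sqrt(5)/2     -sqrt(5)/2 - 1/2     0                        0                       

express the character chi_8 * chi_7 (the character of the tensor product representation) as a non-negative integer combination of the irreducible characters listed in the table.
chi_8 tensor chi_7 = chi_5 + chi_7 (all other irreducibles have multiplicity 0).

Proof sketch: The character of a tensor product is the pointwise product (chi_8 * chi_7)(C) = chi_8(C) * chi_7(C):
  {e}: (2)*(2), {r^5}: (2)*(-2), {r^1, r^9}: (-sqrt(5)/2 - 1/2)*(1/2 - sqrt(5)/2), {r^2, r^8}: (-1/2 + sqrt(5)/2)*(-sqrt(5)/2 - 1/2), {r^3, r^7}: (-1/2 + sqrt(5)/2)*(1/2 + sqrt(5)/2), {r^4, r^6}: (-sqrt(5)/2 - 1/2)*(-1/2 + sqrt(5)/2), {s, sr^2, ...}: (0)*(0), {sr, sr^3, ...}: (0)*(0)
so (chi_8 * chi_7) takes values
  {e} -> 4, {r^5} -> -4, {r^1, r^9} -> 1, {r^2, r^8} -> -1, {r^3, r^7} -> 1, {r^4, r^6} -> -1, {s, sr^2, ...} -> 0, {sr, sr^3, ...} -> 0.
Now take the inner product of this character with each irreducible chi from the table, <chi_8*chi_7, chi> = (1/20) sum_C |C| (chi_8*chi_7)(C) conj(chi(C)):
  <chi_8*chi_7, chi_1> = (1/20)[1*(4)*conj(1) + 1*(-4)*conj(1) + 2*(1)*conj(1) + 2*(-1)*conj(1) + 2*(1)*conj(1) + 2*(-1)*conj(1) + 5*(0)*conj(1) + 5*(0)*conj(1)]
      = (1/20)[(4) + (-4) + (2) + (-2) + (2) + (-2) + (0) + (0)] = 0/20 = 0
  <chi_8*chi_7, chi_2> = (1/20)[1*(4)*conj(1) + 1*(-4)*conj(1) + 2*(1)*conj(1) + 2*(-1)*conj(1) + 2*(1)*conj(1) + 2*(-1)*conj(1) + 5*(0)*conj(-1) + 5*(0)*conj(-1)]
      = (1/20)[(4) + (-4) + (2) + (-2) + (2) + (-2) + (0) + (0)] = 0/20 = 0
  <chi_8*chi_7, chi_3> = (1/20)[1*(4)*conj(1) + 1*(-4)*conj(-1) + 2*(1)*conj(-1) + 2*(-1)*conj(1) + 2*(1)*conj(-1) + 2*(-1)*conj(1) + 5*(0)*conj(1) + 5*(0)*conj(-1)]
      = (1/20)[(4) + (4) + (-2) + (-2) + (-2) + (-2) + (0) + (0)] = 0/20 = 0
  <chi_8*chi_7, chi_4> = (1/20)[1*(4)*conj(1) + 1*(-4)*conj(-1) + 2*(1)*conj(-1) + 2*(-1)*conj(1) + 2*(1)*conj(-1) + 2*(-1)*conj(1) + 5*(0)*conj(-1) + 5*(0)*conj(1)]
      = (1/20)[(4) + (4) + (-2) + (-2) + (-2) + (-2) + (0) + (0)] = 0/20 = 0
  <chi_8*chi_7, chi_5> = (1/20)[1*(4)*conj(2) + 1*(-4)*conj(-2) + 2*(1)*conj(1/2 + sqrt(5)/2) + 2*(-1)*conj(-1/2 + sqrt(5)/2) + 2*(1)*conj(1/2 - sqrt(5)/2) + 2*(-1)*conj(-sqrt(5)/2 - 1/2) + 5*(0)*conj(0) + 5*(0)*conj(0)]
      = (1/20)[(8) + (8) + (1 + sqrt(5)) + (1 - sqrt(5)) + (1 - sqrt(5)) + (1 + sqrt(5)) + (0) + (0)] = 20/20 = 1
  <chi_8*chi_7, chi_6> = (1/20)[1*(4)*conj(2) + 1*(-4)*conj(2) + 2*(1)*conj(-1/2 + sqrt(5)/2) + 2*(-1)*conj(-sqrt(5)/2 - 1/2) + 2*(1)*conj(-sqrt(5)/2 - 1/2) + 2*(-1)*conj(-1/2 + sqrt(5)/2) + 5*(0)*conj(0) + 5*(0)*conj(0)]
      = (1/20)[(8) + (-8) + (-1 + sqrt(5)) + (1 + sqrt(5)) + (-sqrt(5) - 1) + (1 - sqrt(5)) + (0) + (0)] = 0/20 = 0
  <chi_8*chi_7, chi_7> = (1/20)[1*(4)*conj(2) + 1*(-4)*conj(-2) + 2*(1)*conj(1/2 - sqrt(5)/2) + 2*(-1)*conj(-sqrt(5)/2 - 1/2) + 2*(1)*conj(1/2 + sqrt(5)/2) + 2*(-1)*conj(-1/2 + sqrt(5)/2) + 5*(0)*conj(0) + 5*(0)*conj(0)]
      = (1/20)[(8) + (8) + (1 - sqrt(5)) + (1 + sqrt(5)) + (1 + sqrt(5)) + (1 - sqrt(5)) + (0) + (0)] = 20/20 = 1
  <chi_8*chi_7, chi_8> = (1/20)[1*(4)*conj(2) + 1*(-4)*conj(2) + 2*(1)*conj(-sqrt(5)/2 - 1/2) + 2*(-1)*conj(-1/2 + sqrt(5)/2) + 2*(1)*conj(-1/2 + sqrt(5)/2) + 2*(-1)*conj(-sqrt(5)/2 - 1/2) + 5*(0)*conj(0) + 5*(0)*conj(0)]
      = (1/20)[(8) + (-8) + (-sqrt(5) - 1) + (1 - sqrt(5)) + (-1 + sqrt(5)) + (1 + sqrt(5)) + (0) + (0)] = 0/20 = 0
Hence the multiplicities are chi_5: 1, chi_7: 1. Dimension check: dim(chi_8)*dim(chi_7) = 2*2 = 4 and sum (mult * dim) = 1*2 + 1*2 = 4.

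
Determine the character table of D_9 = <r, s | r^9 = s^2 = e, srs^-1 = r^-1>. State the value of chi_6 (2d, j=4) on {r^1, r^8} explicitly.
Conjugacy classes: {e} of size 1, {r^1, r^8} of size 2, {r^2, r^7} of size 2, {r^3, r^6} of size 2, {r^4, r^5} of size 2, {s, sr, ..., sr^8} of size 9.
Character table:
  irrep \ class              {e} (size 1)  {r^1, r^8} (size 2)  {r^2, r^7} (size 2)  {r^3, r^6} (size 2)  {r^4, r^5} (size 2)  {s, sr, ..., sr^8} (size 9)
  chi_1 (triv)               1             1                    1                    1                    1                    1                          
  chi_2 (sign: r->1, s->-1)  1             1                    1                    1                    1                    -1                         
  chi_3 (2d, j=1)            2             2*cos(2*pi/9)        2*cos(4*pi/9)        -1                   -2*cos(pi/9)         0                          
  chi_4 (2d, j=2)            2             2*cos(4*pi/9)        -2*cos(pi/9)         -1                   2*cos(2*pi/9)        0                          
  chi_5 (2d, j=3)            2             -1                   -1                   2                    -1                   0                          
  chi_6 (2d, j=4)            2             -2*cos(pi/9)         2*cos(2*pi/9)        -1                   2*cos(4*pi/9)        0                          

Spot check: chi_6 (2d, j=4) on {r^1, r^8} = -2*cos(pi/9).

Justification: D_9 has order 2*9 = 18 with 6 conjugacy classes, hence 6 irreducibles. Sum of squared dims 1 + 1 + 4 + 4 + 4 + 4 = 18 = |G|. Linear characters come from the abelianisation; the 2-dimensional irreps have character r^k -> 2*cos(2*pi*j*k/9), reflections -> 0.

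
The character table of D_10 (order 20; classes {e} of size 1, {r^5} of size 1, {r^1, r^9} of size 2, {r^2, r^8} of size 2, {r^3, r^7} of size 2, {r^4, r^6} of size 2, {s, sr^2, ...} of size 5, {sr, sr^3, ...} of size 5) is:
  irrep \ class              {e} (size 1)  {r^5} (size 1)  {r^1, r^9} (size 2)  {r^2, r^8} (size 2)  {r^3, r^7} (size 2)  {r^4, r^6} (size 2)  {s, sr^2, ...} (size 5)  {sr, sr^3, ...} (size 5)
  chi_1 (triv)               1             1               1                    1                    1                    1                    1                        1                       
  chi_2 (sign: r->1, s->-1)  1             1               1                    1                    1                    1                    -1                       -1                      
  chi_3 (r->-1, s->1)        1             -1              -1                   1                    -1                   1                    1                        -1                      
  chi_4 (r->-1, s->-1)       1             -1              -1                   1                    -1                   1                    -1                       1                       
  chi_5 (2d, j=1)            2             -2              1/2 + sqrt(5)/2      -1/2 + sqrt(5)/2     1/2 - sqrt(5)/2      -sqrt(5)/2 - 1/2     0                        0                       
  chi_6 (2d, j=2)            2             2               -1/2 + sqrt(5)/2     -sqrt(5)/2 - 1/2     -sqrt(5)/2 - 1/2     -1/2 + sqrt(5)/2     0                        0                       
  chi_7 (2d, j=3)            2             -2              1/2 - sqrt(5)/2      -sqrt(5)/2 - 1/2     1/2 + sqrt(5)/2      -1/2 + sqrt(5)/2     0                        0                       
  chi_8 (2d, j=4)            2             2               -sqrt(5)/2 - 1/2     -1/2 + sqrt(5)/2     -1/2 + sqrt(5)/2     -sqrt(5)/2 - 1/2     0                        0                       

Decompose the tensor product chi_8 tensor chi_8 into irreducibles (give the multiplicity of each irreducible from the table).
chi_8 tensor chi_8 = chi_1 + chi_2 + chi_6 (all other irreducibles have multiplicity 0).

Explanation: The character of a tensor product is the pointwise product (chi_8 * chi_8)(C) = chi_8(C) * chi_8(C):
  {e}: (2)*(2), {r^5}: (2)*(2), {r^1, r^9}: (-sqrt(5)/2 - 1/2)*(-sqrt(5)/2 - 1/2), {r^2, r^8}: (-1/2 + sqrt(5)/2)*(-1/2 + sqrt(5)/2), {r^3, r^7}: (-1/2 + sqrt(5)/2)*(-1/2 + sqrt(5)/2), {r^4, r^6}: (-sqrt(5)/2 - 1/2)*(-sqrt(5)/2 - 1/2), {s, sr^2, ...}: (0)*(0), {sr, sr^3, ...}: (0)*(0)
so (chi_8 * chi_8) takes values
  {e} -> 4, {r^5} -> 4, {r^1, r^9} -> sqrt(5)/2 + 3/2, {r^2, r^8} -> 3/2 - sqrt(5)/2, {r^3, r^7} -> 3/2 - sqrt(5)/2, {r^4, r^6} -> sqrt(5)/2 + 3/2, {s, sr^2, ...} -> 0, {sr, sr^3, ...} -> 0.
Now take the inner product of this character with each irreducible chi from the table, <chi_8*chi_8, chi> = (1/20) sum_C |C| (chi_8*chi_8)(C) conj(chi(C)):
  <chi_8*chi_8, chi_1> = (1/20)[1*(4)*conj(1) + 1*(4)*conj(1) + 2*(sqrt(5)/2 + 3/2)*conj(1) + 2*(3/2 - sqrt(5)/2)*conj(1) + 2*(3/2 - sqrt(5)/2)*conj(1) + 2*(sqrt(5)/2 + 3/2)*conj(1) + 5*(0)*conj(1) + 5*(0)*conj(1)]
      = (1/20)[(4) + (4) + (sqrt(5) + 3) + (3 - sqrt(5)) + (3 - sqrt(5)) + (sqrt(5) + 3) + (0) + (0)] = 20/20 = 1
  <chi_8*chi_8, chi_2> = (1/20)[1*(4)*conj(1) + 1*(4)*conj(1) + 2*(sqrt(5)/2 + 3/2)*conj(1) + 2*(3/2 - sqrt(5)/2)*conj(1) + 2*(3/2 - sqrt(5)/2)*conj(1) + 2*(sqrt(5)/2 + 3/2)*conj(1) + 5*(0)*conj(-1) + 5*(0)*conj(-1)]
      = (1/20)[(4) + (4) + (sqrt(5) + 3) + (3 - sqrt(5)) + (3 - sqrt(5)) + (sqrt(5) + 3) + (0) + (0)] = 20/20 = 1
  <chi_8*chi_8, chi_3> = (1/20)[1*(4)*conj(1) + 1*(4)*conj(-1) + 2*(sqrt(5)/2 + 3/2)*conj(-1) + 2*(3/2 - sqrt(5)/2)*conj(1) + 2*(3/2 - sqrt(5)/2)*conj(-1) + 2*(sqrt(5)/2 + 3/2)*conj(1) + 5*(0)*conj(1) + 5*(0)*conj(-1)]
      = (1/20)[(4) + (-4) + (-3 - sqrt(5)) + (3 - sqrt(5)) + (-3 + sqrt(5)) + (sqrt(5) + 3) + (0) + (0)] = 0/20 = 0
  <chi_8*chi_8, chi_4> = (1/20)[1*(4)*conj(1) + 1*(4)*conj(-1) + 2*(sqrt(5)/2 + 3/2)*conj(-1) + 2*(3/2 - sqrt(5)/2)*conj(1) + 2*(3/2 - sqrt(5)/2)*conj(-1) + 2*(sqrt(5)/2 + 3/2)*conj(1) + 5*(0)*conj(-1) + 5*(0)*conj(1)]
      = (1/20)[(4) + (-4) + (-3 - sqrt(5)) + (3 - sqrt(5)) + (-3 + sqrt(5)) + (sqrt(5) + 3) + (0) + (0)] = 0/20 = 0
  <chi_8*chi_8, chi_5> = (1/20)[1*(4)*conj(2) + 1*(4)*conj(-2) + 2*(sqrt(5)/2 + 3/2)*conj(1/2 + sqrt(5)/2) + 2*(3/2 - sqrt(5)/2)*conj(-1/2 + sqrt(5)/2) + 2*(3/2 - sqrt(5)/2)*conj(1/2 - sqrt(5)/2) + 2*(sqrt(5)/2 + 3/2)*conj(-sqrt(5)/2 - 1/2) + 5*(0)*conj(0) + 5*(0)*conj(0)]
      = (1/20)[(8) + (-8) + (4 + 2*sqrt(5)) + (-4 + 2*sqrt(5)) + (4 - 2*sqrt(5)) + (-2*sqrt(5) - 4) + (0) + (0)] = 0/20 = 0
  <chi_8*chi_8, chi_6> = (1/20)[1*(4)*conj(2) + 1*(4)*conj(2) + 2*(sqrt(5)/2 + 3/2)*conj(-1/2 + sqrt(5)/2) + 2*(3/2 - sqrt(5)/2)*conj(-sqrt(5)/2 - 1/2) + 2*(3/2 - sqrt(5)/2)*conj(-sqrt(5)/2 - 1/2) + 2*(sqrt(5)/2 + 3/2)*conj(-1/2 + sqrt(5)/2) + 5*(0)*conj(0) + 5*(0)*conj(0)]
      = (1/20)[(8) + (8) + (1 + sqrt(5)) + (1 - sqrt(5)) + (1 - sqrt(5)) + (1 + sqrt(5)) + (0) + (0)] = 20/20 = 1
  <chi_8*chi_8, chi_7> = (1/20)[1*(4)*conj(2) + 1*(4)*conj(-2) + 2*(sqrt(5)/2 + 3/2)*conj(1/2 - sqrt(5)/2) + 2*(3/2 - sqrt(5)/2)*conj(-sqrt(5)/2 - 1/2) + 2*(3/2 - sqrt(5)/2)*conj(1/2 + sqrt(5)/2) + 2*(sqrt(5)/2 + 3/2)*conj(-1/2 + sqrt(5)/2) + 5*(0)*conj(0) + 5*(0)*conj(0)]
      = (1/20)[(8) + (-8) + (-sqrt(5) - 1) + (1 - sqrt(5)) + (-1 + sqrt(5)) + (1 + sqrt(5)) + (0) + (0)] = 0/20 = 0
  <chi_8*chi_8, chi_8> = (1/20)[1*(4)*conj(2) + 1*(4)*conj(2) + 2*(sqrt(5)/2 + 3/2)*conj(-sqrt(5)/2 - 1/2) + 2*(3/2 - sqrt(5)/2)*conj(-1/2 + sqrt(5)/2) + 2*(3/2 - sqrt(5)/2)*conj(-1/2 + sqrt(5)/2) + 2*(sqrt(5)/2 + 3/2)*conj(-sqrt(5)/2 - 1/2) + 5*(0)*conj(0) + 5*(0)*conj(0)]
      = (1/20)[(8) + (8) + (-2*sqrt(5) - 4) + (-4 + 2*sqrt(5)) + (-4 + 2*sqrt(5)) + (-2*sqrt(5) - 4) + (0) + (0)] = 0/20 = 0
Hence the multiplicities are chi_1: 1, chi_2: 1, chi_6: 1. Dimension check: dim(chi_8)*dim(chi_8) = 2*2 = 4 and sum (mult * dim) = 1*1 + 1*1 + 1*2 = 4.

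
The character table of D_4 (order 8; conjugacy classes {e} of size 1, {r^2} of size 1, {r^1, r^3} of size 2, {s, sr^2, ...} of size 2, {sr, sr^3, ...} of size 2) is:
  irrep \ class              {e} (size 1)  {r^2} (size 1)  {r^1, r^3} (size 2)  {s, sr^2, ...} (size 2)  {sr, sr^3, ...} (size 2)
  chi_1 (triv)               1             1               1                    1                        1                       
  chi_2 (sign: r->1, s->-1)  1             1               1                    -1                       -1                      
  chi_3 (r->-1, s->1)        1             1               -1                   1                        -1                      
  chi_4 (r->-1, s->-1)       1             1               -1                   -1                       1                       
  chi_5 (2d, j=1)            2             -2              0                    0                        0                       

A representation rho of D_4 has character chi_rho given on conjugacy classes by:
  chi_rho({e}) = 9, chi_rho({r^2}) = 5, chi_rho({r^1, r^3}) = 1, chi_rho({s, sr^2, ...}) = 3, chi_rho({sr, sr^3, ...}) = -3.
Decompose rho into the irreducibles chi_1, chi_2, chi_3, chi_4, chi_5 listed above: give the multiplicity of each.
Multiplicities: chi_1: 2, chi_2: 2, chi_3: 3, chi_4: 0, chi_5: 1.

Proof sketch: Use <chi_rho, chi> = (1/|G|) sum_C |C| * chi_rho(C) * conj(chi(C)) with |G| = 8 for each irreducible chi in the table:
  <chi_rho, chi_1> = (1/8)[1*(9)*conj(1) + 1*(5)*conj(1) + 2*(1)*conj(1) + 2*(3)*conj(1) + 2*(-3)*conj(1)]
      = (1/8)[(9) + (5) + (2) + (6) + (-6)] = 16/8 = 2
  <chi_rho, chi_2> = (1/8)[1*(9)*conj(1) + 1*(5)*conj(1) + 2*(1)*conj(1) + 2*(3)*conj(-1) + 2*(-3)*conj(-1)]
      = (1/8)[(9) + (5) + (2) + (-6) + (6)] = 16/8 = 2
  <chi_rho, chi_3> = (1/8)[1*(9)*conj(1) + 1*(5)*conj(1) + 2*(1)*conj(-1) + 2*(3)*conj(1) + 2*(-3)*conj(-1)]
      = (1/8)[(9) + (5) + (-2) + (6) + (6)] = 24/8 = 3
  <chi_rho, chi_4> = (1/8)[1*(9)*conj(1) + 1*(5)*conj(1) + 2*(1)*conj(-1) + 2*(3)*conj(-1) + 2*(-3)*conj(1)]
      = (1/8)[(9) + (5) + (-2) + (-6) + (-6)] = 0/8 = 0
  <chi_rho, chi_5> = (1/8)[1*(9)*conj(2) + 1*(5)*conj(-2) + 2*(1)*conj(0) + 2*(3)*conj(0) + 2*(-3)*conj(0)]
      = (1/8)[(18) + (-10) + (0) + (0) + (0)] = 8/8 = 1
Dimension check: dim(rho) = sum (mult * dim) = 2*1 + 2*1 + 3*1 + 0*1 + 1*2 = 9 = chi_rho(e) = 9.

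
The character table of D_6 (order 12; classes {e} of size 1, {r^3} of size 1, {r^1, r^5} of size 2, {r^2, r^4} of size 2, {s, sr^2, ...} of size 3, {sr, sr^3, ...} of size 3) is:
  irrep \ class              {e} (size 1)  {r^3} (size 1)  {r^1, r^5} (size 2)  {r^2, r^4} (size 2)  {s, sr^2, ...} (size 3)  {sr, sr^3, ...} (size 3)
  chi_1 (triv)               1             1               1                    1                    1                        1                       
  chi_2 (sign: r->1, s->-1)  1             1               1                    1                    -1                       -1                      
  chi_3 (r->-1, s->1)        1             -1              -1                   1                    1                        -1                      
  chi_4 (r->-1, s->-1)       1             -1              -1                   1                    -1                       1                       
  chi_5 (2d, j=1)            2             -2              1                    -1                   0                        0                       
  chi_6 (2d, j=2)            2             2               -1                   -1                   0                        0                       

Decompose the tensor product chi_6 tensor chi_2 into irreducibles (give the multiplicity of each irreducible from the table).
chi_6 tensor chi_2 = chi_6 (all other irreducibles have multiplicity 0).

Solution. The character of a tensor product is the pointwise product (chi_6 * chi_2)(C) = chi_6(C) * chi_2(C):
  {e}: (2)*(1), {r^3}: (2)*(1), {r^1, r^5}: (-1)*(1), {r^2, r^4}: (-1)*(1), {s, sr^2, ...}: (0)*(-1), {sr, sr^3, ...}: (0)*(-1)
so (chi_6 * chi_2) takes values
  {e} -> 2, {r^3} -> 2, {r^1, r^5} -> -1, {r^2, r^4} -> -1, {s, sr^2, ...} -> 0, {sr, sr^3, ...} -> 0.
Now take the inner product of this character with each irreducible chi from the table, <chi_6*chi_2, chi> = (1/12) sum_C |C| (chi_6*chi_2)(C) conj(chi(C)):
  <chi_6*chi_2, chi_1> = (1/12)[1*(2)*conj(1) + 1*(2)*conj(1) + 2*(-1)*conj(1) + 2*(-1)*conj(1) + 3*(0)*conj(1) + 3*(0)*conj(1)]
      = (1/12)[(2) + (2) + (-2) + (-2) + (0) + (0)] = 0/12 = 0
  <chi_6*chi_2, chi_2> = (1/12)[1*(2)*conj(1) + 1*(2)*conj(1) + 2*(-1)*conj(1) + 2*(-1)*conj(1) + 3*(0)*conj(-1) + 3*(0)*conj(-1)]
      = (1/12)[(2) + (2) + (-2) + (-2) + (0) + (0)] = 0/12 = 0
  <chi_6*chi_2, chi_3> = (1/12)[1*(2)*conj(1) + 1*(2)*conj(-1) + 2*(-1)*conj(-1) + 2*(-1)*conj(1) + 3*(0)*conj(1) + 3*(0)*conj(-1)]
      = (1/12)[(2) + (-2) + (2) + (-2) + (0) + (0)] = 0/12 = 0
  <chi_6*chi_2, chi_4> = (1/12)[1*(2)*conj(1) + 1*(2)*conj(-1) + 2*(-1)*conj(-1) + 2*(-1)*conj(1) + 3*(0)*conj(-1) + 3*(0)*conj(1)]
      = (1/12)[(2) + (-2) + (2) + (-2) + (0) + (0)] = 0/12 = 0
  <chi_6*chi_2, chi_5> = (1/12)[1*(2)*conj(2) + 1*(2)*conj(-2) + 2*(-1)*conj(1) + 2*(-1)*conj(-1) + 3*(0)*conj(0) + 3*(0)*conj(0)]
      = (1/12)[(4) + (-4) + (-2) + (2) + (0) + (0)] = 0/12 = 0
  <chi_6*chi_2, chi_6> = (1/12)[1*(2)*conj(2) + 1*(2)*conj(2) + 2*(-1)*conj(-1) + 2*(-1)*conj(-1) + 3*(0)*conj(0) + 3*(0)*conj(0)]
      = (1/12)[(4) + (4) + (2) + (2) + (0) + (0)] = 12/12 = 1
Hence the multiplicities are chi_6: 1. Dimension check: dim(chi_6)*dim(chi_2) = 2*1 = 2 and sum (mult * dim) = 1*2 = 2.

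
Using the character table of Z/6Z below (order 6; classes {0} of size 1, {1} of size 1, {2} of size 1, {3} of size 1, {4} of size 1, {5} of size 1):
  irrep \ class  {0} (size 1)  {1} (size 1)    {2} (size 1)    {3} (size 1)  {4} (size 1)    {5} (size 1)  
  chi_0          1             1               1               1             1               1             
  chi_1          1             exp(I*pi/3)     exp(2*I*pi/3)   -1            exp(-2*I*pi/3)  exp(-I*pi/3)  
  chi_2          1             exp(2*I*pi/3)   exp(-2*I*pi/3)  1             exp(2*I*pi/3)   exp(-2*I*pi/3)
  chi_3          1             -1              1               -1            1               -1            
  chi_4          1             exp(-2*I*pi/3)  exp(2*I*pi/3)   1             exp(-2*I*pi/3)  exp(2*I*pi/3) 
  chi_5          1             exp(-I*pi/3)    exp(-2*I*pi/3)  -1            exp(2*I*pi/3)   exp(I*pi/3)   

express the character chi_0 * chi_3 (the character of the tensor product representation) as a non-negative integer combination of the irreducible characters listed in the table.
chi_0 tensor chi_3 = chi_3 (all other irreducibles have multiplicity 0).

Explanation: The character of a tensor product is the pointwise product (chi_0 * chi_3)(C) = chi_0(C) * chi_3(C):
  {0}: (1)*(1), {1}: (1)*(-1), {2}: (1)*(1), {3}: (1)*(-1), {4}: (1)*(1), {5}: (1)*(-1)
so (chi_0 * chi_3) takes values
  {0} -> 1, {1} -> -1, {2} -> 1, {3} -> -1, {4} -> 1, {5} -> -1.
Now take the inner product of this character with each irreducible chi from the table, <chi_0*chi_3, chi> = (1/6) sum_C |C| (chi_0*chi_3)(C) conj(chi(C)):
  <chi_0*chi_3, chi_0> = (1/6)[1*(1)*conj(1) + 1*(-1)*conj(1) + 1*(1)*conj(1) + 1*(-1)*conj(1) + 1*(1)*conj(1) + 1*(-1)*conj(1)]
      = (1/6)[(1) + (-1) + (1) + (-1) + (1) + (-1)] = 0/6 = 0
  <chi_0*chi_3, chi_1> = (1/6)[1*(1)*conj(1) + 1*(-1)*conj(exp(I*pi/3)) + 1*(1)*conj(exp(2*I*pi/3)) + 1*(-1)*conj(-1) + 1*(1)*conj(exp(-2*I*pi/3)) + 1*(-1)*conj(exp(-I*pi/3))]
      = (1/6)[(1) + (-exp(-I*pi/3)) + (exp(-2*I*pi/3)) + (1) + (exp(2*I*pi/3)) + (-exp(I*pi/3))] = 0/6 = 0
  <chi_0*chi_3, chi_2> = (1/6)[1*(1)*conj(1) + 1*(-1)*conj(exp(2*I*pi/3)) + 1*(1)*conj(exp(-2*I*pi/3)) + 1*(-1)*conj(1) + 1*(1)*conj(exp(2*I*pi/3)) + 1*(-1)*conj(exp(-2*I*pi/3))]
      = (1/6)[(1) + (-exp(-2*I*pi/3)) + (exp(2*I*pi/3)) + (-1) + (exp(-2*I*pi/3)) + (-exp(2*I*pi/3))] = 0/6 = 0
  <chi_0*chi_3, chi_3> = (1/6)[1*(1)*conj(1) + 1*(-1)*conj(-1) + 1*(1)*conj(1) + 1*(-1)*conj(-1) + 1*(1)*conj(1) + 1*(-1)*conj(-1)]
      = (1/6)[(1) + (1) + (1) + (1) + (1) + (1)] = 6/6 = 1
  <chi_0*chi_3, chi_4> = (1/6)[1*(1)*conj(1) + 1*(-1)*conj(exp(-2*I*pi/3)) + 1*(1)*conj(exp(2*I*pi/3)) + 1*(-1)*conj(1) + 1*(1)*conj(exp(-2*I*pi/3)) + 1*(-1)*conj(exp(2*I*pi/3))]
      = (1/6)[(1) + (-exp(2*I*pi/3)) + (exp(-2*I*pi/3)) + (-1) + (exp(2*I*pi/3)) + (-exp(-2*I*pi/3))] = 0/6 = 0
  <chi_0*chi_3, chi_5> = (1/6)[1*(1)*conj(1) + 1*(-1)*conj(exp(-I*pi/3)) + 1*(1)*conj(exp(-2*I*pi/3)) + 1*(-1)*conj(-1) + 1*(1)*conj(exp(2*I*pi/3)) + 1*(-1)*conj(exp(I*pi/3))]
      = (1/6)[(1) + (-exp(I*pi/3)) + (exp(2*I*pi/3)) + (1) + (exp(-2*I*pi/3)) + (-exp(-I*pi/3))] = 0/6 = 0
(Exp terms are combined using exp(i*s)*conj(exp(i*t)) = exp(i*(s-t)), and sums of them are collapsed using the identity that for every m > 1 the m distinct m-th roots of unity sum to 0, e.g. 1 + exp(2*I*pi/3) + exp(-2*I*pi/3) = 0.)
Hence the multiplicities are chi_3: 1. Dimension check: dim(chi_0)*dim(chi_3) = 1*1 = 1 and sum (mult * dim) = 1*1 = 1.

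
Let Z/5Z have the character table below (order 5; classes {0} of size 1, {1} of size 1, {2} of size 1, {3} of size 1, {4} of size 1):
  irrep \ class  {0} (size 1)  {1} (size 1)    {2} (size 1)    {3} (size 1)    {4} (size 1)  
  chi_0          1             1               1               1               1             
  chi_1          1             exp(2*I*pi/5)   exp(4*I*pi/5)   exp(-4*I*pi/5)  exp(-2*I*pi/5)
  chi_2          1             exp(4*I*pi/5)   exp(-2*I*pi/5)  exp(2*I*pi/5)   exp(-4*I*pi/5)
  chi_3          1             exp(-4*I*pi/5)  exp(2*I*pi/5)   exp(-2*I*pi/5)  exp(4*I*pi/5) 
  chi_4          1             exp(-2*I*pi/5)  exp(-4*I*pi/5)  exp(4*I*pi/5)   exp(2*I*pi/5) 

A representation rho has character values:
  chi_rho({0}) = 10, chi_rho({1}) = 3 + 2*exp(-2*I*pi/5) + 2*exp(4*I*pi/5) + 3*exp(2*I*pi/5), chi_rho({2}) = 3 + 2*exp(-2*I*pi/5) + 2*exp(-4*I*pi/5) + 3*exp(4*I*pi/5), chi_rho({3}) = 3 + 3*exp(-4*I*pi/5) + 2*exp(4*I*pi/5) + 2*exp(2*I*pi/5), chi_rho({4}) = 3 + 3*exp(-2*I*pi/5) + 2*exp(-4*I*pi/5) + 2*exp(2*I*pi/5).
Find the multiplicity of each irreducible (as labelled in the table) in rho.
Multiplicities: chi_0: 3, chi_1: 3, chi_2: 2, chi_3: 0, chi_4: 2.

Reasoning: Use <chi_rho, chi> = (1/|G|) sum_C |C| * chi_rho(C) * conj(chi(C)) with |G| = 5 for each irreducible chi in the table:
  <chi_rho, chi_0> = (1/5)[1*(10)*conj(1) + 1*(3 + 2*exp(-2*I*pi/5) + 2*exp(4*I*pi/5) + 3*exp(2*I*pi/5))*conj(1) + 1*(3 + 2*exp(-2*I*pi/5) + 2*exp(-4*I*pi/5) + 3*exp(4*I*pi/5))*conj(1) + 1*(3 + 3*exp(-4*I*pi/5) + 2*exp(4*I*pi/5) + 2*exp(2*I*pi/5))*conj(1) + 1*(3 + 3*exp(-2*I*pi/5) + 2*exp(-4*I*pi/5) + 2*exp(2*I*pi/5))*conj(1)]
      = (1/5)[(10) + (3 + 2*exp(-2*I*pi/5) + 2*exp(4*I*pi/5) + 3*exp(2*I*pi/5)) + (3 + 2*exp(-2*I*pi/5) + 2*exp(-4*I*pi/5) + 3*exp(4*I*pi/5)) + (3 + 3*exp(-4*I*pi/5) + 2*exp(4*I*pi/5) + 2*exp(2*I*pi/5)) + (3 + 3*exp(-2*I*pi/5) + 2*exp(-4*I*pi/5) + 2*exp(2*I*pi/5))] = 15/5 = 3
  <chi_rho, chi_1> = (1/5)[1*(10)*conj(1) + 1*(3 + 2*exp(-2*I*pi/5) + 2*exp(4*I*pi/5) + 3*exp(2*I*pi/5))*conj(exp(2*I*pi/5)) + 1*(3 + 2*exp(-2*I*pi/5) + 2*exp(-4*I*pi/5) + 3*exp(4*I*pi/5))*conj(exp(4*I*pi/5)) + 1*(3 + 3*exp(-4*I*pi/5) + 2*exp(4*I*pi/5) + 2*exp(2*I*pi/5))*conj(exp(-4*I*pi/5)) + 1*(3 + 3*exp(-2*I*pi/5) + 2*exp(-4*I*pi/5) + 2*exp(2*I*pi/5))*conj(exp(-2*I*pi/5))]
      = (1/5)[(10) + (3 + 3*exp(-2*I*pi/5) + 2*exp(-4*I*pi/5) + 2*exp(2*I*pi/5)) + (3 + 3*exp(-4*I*pi/5) + 2*exp(4*I*pi/5) + 2*exp(2*I*pi/5)) + (3 + 2*exp(-2*I*pi/5) + 2*exp(-4*I*pi/5) + 3*exp(4*I*pi/5)) + (3 + 2*exp(-2*I*pi/5) + 2*exp(4*I*pi/5) + 3*exp(2*I*pi/5))] = 15/5 = 3
  <chi_rho, chi_2> = (1/5)[1*(10)*conj(1) + 1*(3 + 2*exp(-2*I*pi/5) + 2*exp(4*I*pi/5) + 3*exp(2*I*pi/5))*conj(exp(4*I*pi/5)) + 1*(3 + 2*exp(-2*I*pi/5) + 2*exp(-4*I*pi/5) + 3*exp(4*I*pi/5))*conj(exp(-2*I*pi/5)) + 1*(3 + 3*exp(-4*I*pi/5) + 2*exp(4*I*pi/5) + 2*exp(2*I*pi/5))*conj(exp(2*I*pi/5)) + 1*(3 + 3*exp(-2*I*pi/5) + 2*exp(-4*I*pi/5) + 2*exp(2*I*pi/5))*conj(exp(-4*I*pi/5))]
      = (1/5)[(10) + (2 + 3*exp(-2*I*pi/5) + 3*exp(-4*I*pi/5) + 2*exp(4*I*pi/5)) + (2 + 2*exp(-2*I*pi/5) + 3*exp(-4*I*pi/5) + 3*exp(2*I*pi/5)) + (2 + 3*exp(-2*I*pi/5) + 3*exp(4*I*pi/5) + 2*exp(2*I*pi/5)) + (2 + 2*exp(-4*I*pi/5) + 3*exp(4*I*pi/5) + 3*exp(2*I*pi/5))] = 10/5 = 2
  <chi_rho, chi_3> = (1/5)[1*(10)*conj(1) + 1*(3 + 2*exp(-2*I*pi/5) + 2*exp(4*I*pi/5) + 3*exp(2*I*pi/5))*conj(exp(-4*I*pi/5)) + 1*(3 + 2*exp(-2*I*pi/5) + 2*exp(-4*I*pi/5) + 3*exp(4*I*pi/5))*conj(exp(2*I*pi/5)) + 1*(3 + 3*exp(-4*I*pi/5) + 2*exp(4*I*pi/5) + 2*exp(2*I*pi/5))*conj(exp(-2*I*pi/5)) + 1*(3 + 3*exp(-2*I*pi/5) + 2*exp(-4*I*pi/5) + 2*exp(2*I*pi/5))*conj(exp(4*I*pi/5))]
      = (1/5)[(10) + (2*exp(-2*I*pi/5) + 3*exp(-4*I*pi/5) + 3*exp(4*I*pi/5) + 2*exp(2*I*pi/5)) + (3*exp(-2*I*pi/5) + 2*exp(-4*I*pi/5) + 2*exp(4*I*pi/5) + 3*exp(2*I*pi/5)) + (3*exp(-2*I*pi/5) + 2*exp(-4*I*pi/5) + 2*exp(4*I*pi/5) + 3*exp(2*I*pi/5)) + (2*exp(-2*I*pi/5) + 3*exp(-4*I*pi/5) + 3*exp(4*I*pi/5) + 2*exp(2*I*pi/5))] = 0/5 = 0
  <chi_rho, chi_4> = (1/5)[1*(10)*conj(1) + 1*(3 + 2*exp(-2*I*pi/5) + 2*exp(4*I*pi/5) + 3*exp(2*I*pi/5))*conj(exp(-2*I*pi/5)) + 1*(3 + 2*exp(-2*I*pi/5) + 2*exp(-4*I*pi/5) + 3*exp(4*I*pi/5))*conj(exp(-4*I*pi/5)) + 1*(3 + 3*exp(-4*I*pi/5) + 2*exp(4*I*pi/5) + 2*exp(2*I*pi/5))*conj(exp(4*I*pi/5)) + 1*(3 + 3*exp(-2*I*pi/5) + 2*exp(-4*I*pi/5) + 2*exp(2*I*pi/5))*conj(exp(2*I*pi/5))]
      = (1/5)[(10) + (2 + 2*exp(-4*I*pi/5) + 3*exp(4*I*pi/5) + 3*exp(2*I*pi/5)) + (2 + 3*exp(-2*I*pi/5) + 3*exp(4*I*pi/5) + 2*exp(2*I*pi/5)) + (2 + 2*exp(-2*I*pi/5) + 3*exp(-4*I*pi/5) + 3*exp(2*I*pi/5)) + (2 + 3*exp(-2*I*pi/5) + 3*exp(-4*I*pi/5) + 2*exp(4*I*pi/5))] = 10/5 = 2
(Exp terms are combined using exp(i*s)*conj(exp(i*t)) = exp(i*(s-t)), and sums of them are collapsed using the identity that for every m > 1 the m distinct m-th roots of unity sum to 0, e.g. 1 + exp(2*I*pi/3) + exp(-2*I*pi/3) = 0.)
Dimension check: dim(rho) = sum (mult * dim) = 3*1 + 3*1 + 2*1 + 0*1 + 2*1 = 10 = chi_rho(e) = 10.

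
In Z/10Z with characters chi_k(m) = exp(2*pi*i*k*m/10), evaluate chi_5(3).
chi_5(3) = zeta_10^15 = -1

Justification: chi_5(3) = zeta_10^(5*3) = zeta_10^15. Since zeta_10^10 = 1, this equals zeta_10^5 = exp(2*pi*i*5/10) = -1.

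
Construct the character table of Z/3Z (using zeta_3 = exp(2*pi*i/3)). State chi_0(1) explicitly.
Character table of Z/3Z (irreps indexed chi_0,...,chi_2 with chi_k(m) = zeta_3^(k*m), zeta_3 = exp(2*pi*i/3)):
  irrep \ class  {0} (size 1)  {1} (size 1)    {2} (size 1)  
  chi_0          1             1               1             
  chi_1          1             exp(2*I*pi/3)   exp(-2*I*pi/3)
  chi_2          1             exp(-2*I*pi/3)  exp(2*I*pi/3) 

Spot check: chi_0(1) = zeta_3^(0*1) = zeta_3^0 = 1.

Justification: Z/3Z is abelian, so all 3 irreducible complex representations are 1-dimensional. They are given by chi_k(m) = zeta_3^(k*m) for k = 0,...,2. Row orthogonality: sum_m chi_k(m) conj(chi_l(m)) = 3 * [k = l].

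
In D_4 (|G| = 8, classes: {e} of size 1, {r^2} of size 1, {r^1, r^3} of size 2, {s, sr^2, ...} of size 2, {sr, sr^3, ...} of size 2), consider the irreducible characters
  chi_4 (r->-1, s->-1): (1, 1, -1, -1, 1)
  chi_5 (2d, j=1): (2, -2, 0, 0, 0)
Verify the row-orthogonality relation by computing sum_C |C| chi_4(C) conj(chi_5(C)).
Sum = 0; so <chi_4, chi_5> = 0 (distinct irreducibles are orthogonal).

Why: Compute term by term over conjugacy classes (|C| * chi_4(C) * conj(chi_5(C))):
  1*(1)*conj(2) + 1*(1)*conj(-2) + 2*(-1)*conj(0) + 2*(-1)*conj(0) + 2*(1)*conj(0)
  = (2) + (-2) + (0) + (0) + (0)
  = 0.
Dividing by |G| = 8 gives 0/8 = 0, matching the row-orthogonality relation <chi_4, chi_5> = [chi_4 = chi_5].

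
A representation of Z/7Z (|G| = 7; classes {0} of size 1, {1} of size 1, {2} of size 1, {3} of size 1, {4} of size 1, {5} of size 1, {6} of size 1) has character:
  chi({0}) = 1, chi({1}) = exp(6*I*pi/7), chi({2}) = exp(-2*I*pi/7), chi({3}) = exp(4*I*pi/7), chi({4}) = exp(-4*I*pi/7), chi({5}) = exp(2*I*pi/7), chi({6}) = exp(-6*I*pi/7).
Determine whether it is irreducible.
Irreducible: <chi, chi> = 1.

Details: <chi, chi> = (1/|G|) sum_C |C| * |chi(C)|^2 = (1/7)[1*|1|^2 + 1*|exp(6*I*pi/7)|^2 + 1*|exp(-2*I*pi/7)|^2 + 1*|exp(4*I*pi/7)|^2 + 1*|exp(-4*I*pi/7)|^2 + 1*|exp(2*I*pi/7)|^2 + 1*|exp(-6*I*pi/7)|^2]
  = (1/7)[(1) + (1) + (1) + (1) + (1) + (1) + (1)] = 7/7 = 1.
(Exp terms are combined using exp(i*s)*conj(exp(i*t)) = exp(i*(s-t)), and sums of them are collapsed using the identity that for every m > 1 the m distinct m-th roots of unity sum to 0, e.g. 1 + exp(2*I*pi/3) + exp(-2*I*pi/3) = 0.)
A character is irreducible iff <chi, chi> = 1, so this representation is irreducible.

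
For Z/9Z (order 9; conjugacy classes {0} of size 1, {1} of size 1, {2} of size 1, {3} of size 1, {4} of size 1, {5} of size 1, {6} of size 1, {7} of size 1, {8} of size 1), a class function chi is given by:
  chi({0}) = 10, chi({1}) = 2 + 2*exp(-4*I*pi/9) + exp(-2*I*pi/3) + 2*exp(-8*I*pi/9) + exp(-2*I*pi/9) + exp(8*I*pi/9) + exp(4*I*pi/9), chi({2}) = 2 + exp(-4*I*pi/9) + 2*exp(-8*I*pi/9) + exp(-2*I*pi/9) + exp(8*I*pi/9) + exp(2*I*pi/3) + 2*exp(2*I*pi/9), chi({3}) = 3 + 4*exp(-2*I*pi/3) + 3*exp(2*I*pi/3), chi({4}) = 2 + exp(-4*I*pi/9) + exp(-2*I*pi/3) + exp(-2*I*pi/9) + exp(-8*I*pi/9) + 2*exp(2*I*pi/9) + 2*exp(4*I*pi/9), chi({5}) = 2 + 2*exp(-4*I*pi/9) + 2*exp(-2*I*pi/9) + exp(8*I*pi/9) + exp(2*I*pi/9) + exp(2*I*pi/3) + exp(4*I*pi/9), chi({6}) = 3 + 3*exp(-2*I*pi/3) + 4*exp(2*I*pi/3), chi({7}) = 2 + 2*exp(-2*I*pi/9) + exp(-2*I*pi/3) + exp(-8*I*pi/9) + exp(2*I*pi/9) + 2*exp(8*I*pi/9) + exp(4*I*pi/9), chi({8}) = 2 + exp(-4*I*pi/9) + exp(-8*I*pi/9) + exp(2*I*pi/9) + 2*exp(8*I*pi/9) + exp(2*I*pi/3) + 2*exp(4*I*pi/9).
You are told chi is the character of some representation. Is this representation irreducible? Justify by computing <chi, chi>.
Not irreducible (reducible): <chi, chi> = 16 > 1.

Working: <chi, chi> = (1/|G|) sum_C |C| * |chi(C)|^2 = (1/9)[1*|10|^2 + 1*|2 + 2*exp(-4*I*pi/9) + exp(-2*I*pi/3) + 2*exp(-8*I*pi/9) + exp(-2*I*pi/9) + exp(8*I*pi/9) + exp(4*I*pi/9)|^2 + 1*|2 + exp(-4*I*pi/9) + 2*exp(-8*I*pi/9) + exp(-2*I*pi/9) + exp(8*I*pi/9) + exp(2*I*pi/3) + 2*exp(2*I*pi/9)|^2 + 1*|3 + 4*exp(-2*I*pi/3) + 3*exp(2*I*pi/3)|^2 + 1*|2 + exp(-4*I*pi/9) + exp(-2*I*pi/3) + exp(-2*I*pi/9) + exp(-8*I*pi/9) + 2*exp(2*I*pi/9) + 2*exp(4*I*pi/9)|^2 + 1*|2 + 2*exp(-4*I*pi/9) + 2*exp(-2*I*pi/9) + exp(8*I*pi/9) + exp(2*I*pi/9) + exp(2*I*pi/3) + exp(4*I*pi/9)|^2 + 1*|3 + 3*exp(-2*I*pi/3) + 4*exp(2*I*pi/3)|^2 + 1*|2 + 2*exp(-2*I*pi/9) + exp(-2*I*pi/3) + exp(-8*I*pi/9) + exp(2*I*pi/9) + 2*exp(8*I*pi/9) + exp(4*I*pi/9)|^2 + 1*|2 + exp(-4*I*pi/9) + exp(-8*I*pi/9) + exp(2*I*pi/9) + 2*exp(8*I*pi/9) + exp(2*I*pi/3) + 2*exp(4*I*pi/9)|^2]
  = (1/9)[(100) + (16 + 13*exp(-4*I*pi/9) + 9*exp(-2*I*pi/3) + 10*exp(-2*I*pi/9) + 10*exp(-8*I*pi/9) + 10*exp(8*I*pi/9) + 10*exp(2*I*pi/9) + 9*exp(2*I*pi/3) + 13*exp(4*I*pi/9)) + (16 + 10*exp(-4*I*pi/9) + 9*exp(-2*I*pi/3) + 10*exp(-2*I*pi/9) + 13*exp(-8*I*pi/9) + 13*exp(8*I*pi/9) + 10*exp(2*I*pi/9) + 9*exp(2*I*pi/3) + 10*exp(4*I*pi/9)) + (1) + (16 + 10*exp(-4*I*pi/9) + 13*exp(-2*I*pi/9) + 9*exp(-2*I*pi/3) + 10*exp(-8*I*pi/9) + 10*exp(8*I*pi/9) + 9*exp(2*I*pi/3) + 13*exp(2*I*pi/9) + 10*exp(4*I*pi/9)) + (16 + 10*exp(-4*I*pi/9) + 13*exp(-2*I*pi/9) + 9*exp(-2*I*pi/3) + 10*exp(-8*I*pi/9) + 10*exp(8*I*pi/9) + 9*exp(2*I*pi/3) + 13*exp(2*I*pi/9) + 10*exp(4*I*pi/9)) + (1) + (16 + 10*exp(-4*I*pi/9) + 9*exp(-2*I*pi/3) + 10*exp(-2*I*pi/9) + 13*exp(-8*I*pi/9) + 13*exp(8*I*pi/9) + 10*exp(2*I*pi/9) + 9*exp(2*I*pi/3) + 10*exp(4*I*pi/9)) + (16 + 13*exp(-4*I*pi/9) + 9*exp(-2*I*pi/3) + 10*exp(-2*I*pi/9) + 10*exp(-8*I*pi/9) + 10*exp(8*I*pi/9) + 10*exp(2*I*pi/9) + 9*exp(2*I*pi/3) + 13*exp(4*I*pi/9))] = 144/9 = 16.
(Exp terms are combined using exp(i*s)*conj(exp(i*t)) = exp(i*(s-t)), and sums of them are collapsed using the identity that for every m > 1 the m distinct m-th roots of unity sum to 0, e.g. 1 + exp(2*I*pi/3) + exp(-2*I*pi/3) = 0.)
A character is irreducible iff <chi, chi> = 1, so this representation is reducible.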